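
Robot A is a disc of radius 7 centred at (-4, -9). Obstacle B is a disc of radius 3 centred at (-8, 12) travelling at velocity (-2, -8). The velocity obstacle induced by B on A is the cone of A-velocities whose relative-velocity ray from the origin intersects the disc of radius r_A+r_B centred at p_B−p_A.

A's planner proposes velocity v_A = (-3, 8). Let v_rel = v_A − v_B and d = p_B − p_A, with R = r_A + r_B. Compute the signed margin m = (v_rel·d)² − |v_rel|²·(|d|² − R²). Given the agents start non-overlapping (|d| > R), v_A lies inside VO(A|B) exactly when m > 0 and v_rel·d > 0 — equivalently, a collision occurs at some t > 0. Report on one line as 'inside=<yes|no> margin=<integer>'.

d = (-4, 21),  |d|² = 457;  R = 7+3 = 10,  c = 457−10² = 357
v_rel = (-1, 16),  |v_rel|² = 257;  v_rel·d = (-1)·(-4) + (16)·(21) = 340
257·t² − 680·t + 357 = 0  ⇒  m = 340² − 257·357 = 23851
m = 23851 > 0,  v_rel·d = 340 > 0  ⇒  inside

inside=yes margin=23851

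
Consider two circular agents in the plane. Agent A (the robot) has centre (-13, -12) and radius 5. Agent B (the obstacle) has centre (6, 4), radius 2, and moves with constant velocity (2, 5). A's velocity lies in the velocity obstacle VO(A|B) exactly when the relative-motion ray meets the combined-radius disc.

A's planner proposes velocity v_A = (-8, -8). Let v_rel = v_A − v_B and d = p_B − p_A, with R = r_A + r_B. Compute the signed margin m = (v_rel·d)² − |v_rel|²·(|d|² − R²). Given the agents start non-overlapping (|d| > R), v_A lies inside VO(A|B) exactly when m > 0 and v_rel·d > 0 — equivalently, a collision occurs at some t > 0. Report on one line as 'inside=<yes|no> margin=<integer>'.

d = (19, 16),  |d|² = 617;  R = 5+2 = 7,  c = 617−7² = 568
v_rel = (-10, -13),  |v_rel|² = 269;  v_rel·d = (-10)·(19) + (-13)·(16) = -398
269·t² + 796·t + 568 = 0  ⇒  m = (-398)² − 269·568 = 5612
m = 5612 > 0,  v_rel·d = -398 < 0  ⇒  outside

inside=no margin=5612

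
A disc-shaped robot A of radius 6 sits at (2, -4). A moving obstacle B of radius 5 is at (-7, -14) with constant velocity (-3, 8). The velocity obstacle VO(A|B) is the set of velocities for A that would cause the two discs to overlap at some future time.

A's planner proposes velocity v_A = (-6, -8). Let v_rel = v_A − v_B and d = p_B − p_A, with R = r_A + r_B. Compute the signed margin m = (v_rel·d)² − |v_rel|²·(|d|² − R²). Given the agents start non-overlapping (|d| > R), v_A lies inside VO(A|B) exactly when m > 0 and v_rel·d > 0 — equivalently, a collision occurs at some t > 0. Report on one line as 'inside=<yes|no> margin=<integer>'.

d = (-9, -10),  |d|² = 181;  R = 6+5 = 11,  c = 181−11² = 60
v_rel = (-3, -16),  |v_rel|² = 265;  v_rel·d = (-3)·(-9) + (-16)·(-10) = 187
265·t² − 374·t + 60 = 0  ⇒  m = 187² − 265·60 = 19069
m = 19069 > 0,  v_rel·d = 187 > 0  ⇒  inside

inside=yes margin=19069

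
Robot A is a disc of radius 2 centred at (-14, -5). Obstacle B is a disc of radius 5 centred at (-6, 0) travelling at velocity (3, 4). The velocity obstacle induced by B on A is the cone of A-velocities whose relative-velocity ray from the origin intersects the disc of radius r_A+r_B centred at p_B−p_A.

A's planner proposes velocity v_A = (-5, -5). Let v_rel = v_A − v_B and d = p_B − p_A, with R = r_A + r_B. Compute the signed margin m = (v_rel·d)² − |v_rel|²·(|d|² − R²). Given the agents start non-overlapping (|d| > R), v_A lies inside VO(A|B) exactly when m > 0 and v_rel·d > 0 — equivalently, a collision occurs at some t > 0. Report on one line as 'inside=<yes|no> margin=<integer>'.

d = (8, 5),  |d|² = 89;  R = 2+5 = 7,  c = 89−7² = 40
v_rel = (-8, -9),  |v_rel|² = 145;  v_rel·d = (-8)·(8) + (-9)·(5) = -109
145·t² + 218·t + 40 = 0  ⇒  m = (-109)² − 145·40 = 6081
m = 6081 > 0,  v_rel·d = -109 < 0  ⇒  outside

inside=no margin=6081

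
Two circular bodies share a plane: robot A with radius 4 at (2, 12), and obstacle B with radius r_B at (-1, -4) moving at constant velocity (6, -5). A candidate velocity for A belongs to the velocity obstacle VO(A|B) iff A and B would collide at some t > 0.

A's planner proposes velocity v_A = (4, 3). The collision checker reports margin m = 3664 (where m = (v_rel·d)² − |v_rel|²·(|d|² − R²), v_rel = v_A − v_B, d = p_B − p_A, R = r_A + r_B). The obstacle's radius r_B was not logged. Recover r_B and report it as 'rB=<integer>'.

m = 3664
d = (-3, -16);  v_rel = (-2, 8),  |v_rel|² = 68
v_rel×d = (-2)·(-16) − (8)·(-3) = 56
since m = R²·68 − 56²:  R² = (3136 + 3664) / 68 = 100
R = √100 = 10  ⇒  r_B = 10 − 4 = 6

rB=6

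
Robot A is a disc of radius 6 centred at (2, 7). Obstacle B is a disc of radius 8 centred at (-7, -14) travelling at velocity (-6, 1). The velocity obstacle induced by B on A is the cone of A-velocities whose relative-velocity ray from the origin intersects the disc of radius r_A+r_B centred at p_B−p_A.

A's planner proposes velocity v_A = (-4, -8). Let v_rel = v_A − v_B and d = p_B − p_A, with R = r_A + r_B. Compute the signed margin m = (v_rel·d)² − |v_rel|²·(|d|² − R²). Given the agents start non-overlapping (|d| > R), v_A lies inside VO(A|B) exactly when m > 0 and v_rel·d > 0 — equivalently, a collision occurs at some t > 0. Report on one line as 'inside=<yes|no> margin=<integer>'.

d = (-9, -21),  |d|² = 522;  R = 6+8 = 14,  c = 522−14² = 326
v_rel = (2, -9),  |v_rel|² = 85;  v_rel·d = (2)·(-9) + (-9)·(-21) = 171
85·t² − 342·t + 326 = 0  ⇒  m = 171² − 85·326 = 1531
m = 1531 > 0,  v_rel·d = 171 > 0  ⇒  inside

inside=yes margin=1531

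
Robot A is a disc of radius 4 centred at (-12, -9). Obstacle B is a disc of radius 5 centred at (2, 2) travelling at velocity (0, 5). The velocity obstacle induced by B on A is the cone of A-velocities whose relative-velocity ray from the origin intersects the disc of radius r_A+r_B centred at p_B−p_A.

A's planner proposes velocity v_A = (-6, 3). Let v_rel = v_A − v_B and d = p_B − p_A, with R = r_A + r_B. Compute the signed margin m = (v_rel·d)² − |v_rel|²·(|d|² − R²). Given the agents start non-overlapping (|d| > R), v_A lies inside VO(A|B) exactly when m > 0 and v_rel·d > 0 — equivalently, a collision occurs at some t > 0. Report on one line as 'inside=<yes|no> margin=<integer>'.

d = (14, 11),  |d|² = 317;  R = 4+5 = 9,  c = 317−9² = 236
v_rel = (-6, -2),  |v_rel|² = 40;  v_rel·d = (-6)·(14) + (-2)·(11) = -106
40·t² + 212·t + 236 = 0  ⇒  m = (-106)² − 40·236 = 1796
m = 1796 > 0,  v_rel·d = -106 < 0  ⇒  outside

inside=no margin=1796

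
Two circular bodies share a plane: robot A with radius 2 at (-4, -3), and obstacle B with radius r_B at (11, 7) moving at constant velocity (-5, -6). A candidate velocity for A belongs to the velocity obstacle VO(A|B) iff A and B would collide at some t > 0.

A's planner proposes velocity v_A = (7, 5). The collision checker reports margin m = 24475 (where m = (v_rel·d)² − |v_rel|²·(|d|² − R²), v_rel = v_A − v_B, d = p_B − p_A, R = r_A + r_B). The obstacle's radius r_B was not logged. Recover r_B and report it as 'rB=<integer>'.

m = 24475
d = (15, 10);  v_rel = (12, 11),  |v_rel|² = 265
v_rel×d = (12)·(10) − (11)·(15) = -45
since m = R²·265 − (-45)²:  R² = (2025 + 24475) / 265 = 100
R = √100 = 10  ⇒  r_B = 10 − 2 = 8

rB=8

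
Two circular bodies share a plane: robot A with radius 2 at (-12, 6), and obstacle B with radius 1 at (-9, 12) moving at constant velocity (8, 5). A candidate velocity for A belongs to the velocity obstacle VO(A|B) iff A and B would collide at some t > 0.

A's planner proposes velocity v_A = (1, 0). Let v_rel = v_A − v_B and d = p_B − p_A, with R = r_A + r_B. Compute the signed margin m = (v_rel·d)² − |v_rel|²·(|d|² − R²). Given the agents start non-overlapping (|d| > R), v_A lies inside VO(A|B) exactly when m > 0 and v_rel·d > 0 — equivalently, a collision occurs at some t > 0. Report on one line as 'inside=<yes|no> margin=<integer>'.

d = (3, 6),  |d|² = 45;  R = 2+1 = 3,  c = 45−3² = 36
v_rel = (-7, -5),  |v_rel|² = 74;  v_rel·d = (-7)·(3) + (-5)·(6) = -51
74·t² + 102·t + 36 = 0  ⇒  m = (-51)² − 74·36 = -63
m = -63 < 0,  v_rel·d = -51 < 0  ⇒  outside

inside=no margin=-63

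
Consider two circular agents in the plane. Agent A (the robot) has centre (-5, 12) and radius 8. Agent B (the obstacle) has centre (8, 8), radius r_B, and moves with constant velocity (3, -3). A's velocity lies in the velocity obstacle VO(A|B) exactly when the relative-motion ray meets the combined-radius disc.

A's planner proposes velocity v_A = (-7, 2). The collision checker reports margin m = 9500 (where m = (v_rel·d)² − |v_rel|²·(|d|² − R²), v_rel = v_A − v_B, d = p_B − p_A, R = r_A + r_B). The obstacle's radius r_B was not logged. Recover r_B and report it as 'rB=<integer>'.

m = 9500
d = (13, -4);  v_rel = (-10, 5),  |v_rel|² = 125
v_rel×d = (-10)·(-4) − (5)·(13) = -25
since m = R²·125 − (-25)²:  R² = (625 + 9500) / 125 = 81
R = √81 = 9  ⇒  r_B = 9 − 8 = 1

rB=1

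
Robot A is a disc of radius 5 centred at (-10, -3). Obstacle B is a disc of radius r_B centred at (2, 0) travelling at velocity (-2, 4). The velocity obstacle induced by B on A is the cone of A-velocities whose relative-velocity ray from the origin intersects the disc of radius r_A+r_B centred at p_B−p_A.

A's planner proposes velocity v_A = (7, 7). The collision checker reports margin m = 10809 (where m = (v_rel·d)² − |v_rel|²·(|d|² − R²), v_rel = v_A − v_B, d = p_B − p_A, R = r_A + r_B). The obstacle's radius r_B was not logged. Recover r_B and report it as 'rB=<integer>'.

m = 10809
d = (12, 3);  v_rel = (9, 3),  |v_rel|² = 90
v_rel×d = (9)·(3) − (3)·(12) = -9
since m = R²·90 − (-9)²:  R² = (81 + 10809) / 90 = 121
R = √121 = 11  ⇒  r_B = 11 − 5 = 6

rB=6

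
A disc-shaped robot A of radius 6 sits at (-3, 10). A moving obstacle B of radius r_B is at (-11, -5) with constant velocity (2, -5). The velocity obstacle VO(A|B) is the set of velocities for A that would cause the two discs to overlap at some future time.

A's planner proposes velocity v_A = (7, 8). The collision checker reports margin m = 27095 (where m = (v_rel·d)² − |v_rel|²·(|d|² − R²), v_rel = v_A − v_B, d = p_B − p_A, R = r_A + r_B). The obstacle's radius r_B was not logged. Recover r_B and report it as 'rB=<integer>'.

m = 27095
d = (-8, -15);  v_rel = (5, 13),  |v_rel|² = 194
v_rel×d = (5)·(-15) − (13)·(-8) = 29
since m = R²·194 − 29²:  R² = (841 + 27095) / 194 = 144
R = √144 = 12  ⇒  r_B = 12 − 6 = 6

rB=6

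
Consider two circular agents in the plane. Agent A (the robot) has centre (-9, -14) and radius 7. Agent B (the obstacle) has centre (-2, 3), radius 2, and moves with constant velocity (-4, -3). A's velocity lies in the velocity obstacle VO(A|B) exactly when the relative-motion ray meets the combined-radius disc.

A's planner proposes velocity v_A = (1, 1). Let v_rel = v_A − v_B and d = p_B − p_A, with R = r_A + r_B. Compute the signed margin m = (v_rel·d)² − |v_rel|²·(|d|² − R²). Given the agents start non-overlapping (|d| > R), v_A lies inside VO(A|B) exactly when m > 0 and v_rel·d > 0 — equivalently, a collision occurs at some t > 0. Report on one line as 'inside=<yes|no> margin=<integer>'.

d = (7, 17),  |d|² = 338;  R = 7+2 = 9,  c = 338−9² = 257
v_rel = (5, 4),  |v_rel|² = 41;  v_rel·d = (5)·(7) + (4)·(17) = 103
41·t² − 206·t + 257 = 0  ⇒  m = 103² − 41·257 = 72
m = 72 > 0,  v_rel·d = 103 > 0  ⇒  inside

inside=yes margin=72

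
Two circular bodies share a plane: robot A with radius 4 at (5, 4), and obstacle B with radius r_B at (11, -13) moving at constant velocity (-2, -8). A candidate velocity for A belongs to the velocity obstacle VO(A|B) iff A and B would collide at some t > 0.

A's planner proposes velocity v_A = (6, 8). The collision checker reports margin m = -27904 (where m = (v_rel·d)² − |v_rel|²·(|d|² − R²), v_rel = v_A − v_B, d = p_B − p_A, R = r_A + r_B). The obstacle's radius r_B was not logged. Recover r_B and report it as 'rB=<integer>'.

m = -27904
d = (6, -17);  v_rel = (8, 16),  |v_rel|² = 320
v_rel×d = (8)·(-17) − (16)·(6) = -232
since m = R²·320 − (-232)²:  R² = (53824 + -27904) / 320 = 81
R = √81 = 9  ⇒  r_B = 9 − 4 = 5

rB=5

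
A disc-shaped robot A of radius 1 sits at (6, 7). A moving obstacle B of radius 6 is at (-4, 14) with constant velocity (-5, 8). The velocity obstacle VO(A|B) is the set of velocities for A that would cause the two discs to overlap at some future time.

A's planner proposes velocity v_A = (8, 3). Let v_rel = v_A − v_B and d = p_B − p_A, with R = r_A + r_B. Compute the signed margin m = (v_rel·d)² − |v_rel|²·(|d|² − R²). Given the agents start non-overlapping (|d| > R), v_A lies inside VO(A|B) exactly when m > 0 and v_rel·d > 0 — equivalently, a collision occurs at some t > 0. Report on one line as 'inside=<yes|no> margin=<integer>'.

d = (-10, 7),  |d|² = 149;  R = 1+6 = 7,  c = 149−7² = 100
v_rel = (13, -5),  |v_rel|² = 194;  v_rel·d = (13)·(-10) + (-5)·(7) = -165
194·t² + 330·t + 100 = 0  ⇒  m = (-165)² − 194·100 = 7825
m = 7825 > 0,  v_rel·d = -165 < 0  ⇒  outside

inside=no margin=7825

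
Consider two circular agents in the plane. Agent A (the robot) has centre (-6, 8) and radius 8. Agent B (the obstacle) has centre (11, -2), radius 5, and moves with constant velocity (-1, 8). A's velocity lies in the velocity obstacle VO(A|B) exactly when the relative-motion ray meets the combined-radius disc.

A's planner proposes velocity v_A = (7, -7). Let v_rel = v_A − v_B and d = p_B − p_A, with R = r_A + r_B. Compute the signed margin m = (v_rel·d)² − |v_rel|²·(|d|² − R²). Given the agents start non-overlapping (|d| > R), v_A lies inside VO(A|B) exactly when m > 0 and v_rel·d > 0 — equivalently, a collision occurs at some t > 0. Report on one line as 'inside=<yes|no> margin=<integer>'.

d = (17, -10),  |d|² = 389;  R = 8+5 = 13,  c = 389−13² = 220
v_rel = (8, -15),  |v_rel|² = 289;  v_rel·d = (8)·(17) + (-15)·(-10) = 286
289·t² − 572·t + 220 = 0  ⇒  m = 286² − 289·220 = 18216
m = 18216 > 0,  v_rel·d = 286 > 0  ⇒  inside

inside=yes margin=18216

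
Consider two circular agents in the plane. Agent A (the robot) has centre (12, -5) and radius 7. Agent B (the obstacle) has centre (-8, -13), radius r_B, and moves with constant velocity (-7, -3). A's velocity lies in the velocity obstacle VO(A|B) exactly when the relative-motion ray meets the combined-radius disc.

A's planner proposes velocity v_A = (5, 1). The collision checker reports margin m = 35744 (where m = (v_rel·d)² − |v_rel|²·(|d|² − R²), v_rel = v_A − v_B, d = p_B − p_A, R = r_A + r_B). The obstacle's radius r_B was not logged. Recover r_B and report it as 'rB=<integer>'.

m = 35744
d = (-20, -8);  v_rel = (12, 4),  |v_rel|² = 160
v_rel×d = (12)·(-8) − (4)·(-20) = -16
since m = R²·160 − (-16)²:  R² = (256 + 35744) / 160 = 225
R = √225 = 15  ⇒  r_B = 15 − 7 = 8

rB=8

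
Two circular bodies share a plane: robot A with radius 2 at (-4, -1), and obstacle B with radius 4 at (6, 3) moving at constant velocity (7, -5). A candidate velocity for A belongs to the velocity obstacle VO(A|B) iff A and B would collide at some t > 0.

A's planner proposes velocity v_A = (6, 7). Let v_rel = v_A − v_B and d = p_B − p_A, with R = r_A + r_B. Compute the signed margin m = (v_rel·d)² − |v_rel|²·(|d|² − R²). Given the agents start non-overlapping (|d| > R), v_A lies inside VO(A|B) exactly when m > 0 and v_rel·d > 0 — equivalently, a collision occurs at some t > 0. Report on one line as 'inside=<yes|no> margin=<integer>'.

d = (10, 4),  |d|² = 116;  R = 2+4 = 6,  c = 116−6² = 80
v_rel = (-1, 12),  |v_rel|² = 145;  v_rel·d = (-1)·(10) + (12)·(4) = 38
145·t² − 76·t + 80 = 0  ⇒  m = 38² − 145·80 = -10156
m = -10156 < 0,  v_rel·d = 38 > 0  ⇒  outside

inside=no margin=-10156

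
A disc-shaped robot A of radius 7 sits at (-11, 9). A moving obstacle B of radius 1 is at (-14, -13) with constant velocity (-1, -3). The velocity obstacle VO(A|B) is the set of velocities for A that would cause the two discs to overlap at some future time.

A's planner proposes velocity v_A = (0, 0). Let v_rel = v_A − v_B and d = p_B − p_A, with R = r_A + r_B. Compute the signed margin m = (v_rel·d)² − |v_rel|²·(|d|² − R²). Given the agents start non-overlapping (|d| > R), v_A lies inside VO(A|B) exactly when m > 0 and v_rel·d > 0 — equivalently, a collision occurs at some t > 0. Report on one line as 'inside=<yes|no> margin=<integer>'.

d = (-3, -22),  |d|² = 493;  R = 7+1 = 8,  c = 493−8² = 429
v_rel = (1, 3),  |v_rel|² = 10;  v_rel·d = (1)·(-3) + (3)·(-22) = -69
10·t² + 138·t + 429 = 0  ⇒  m = (-69)² − 10·429 = 471
m = 471 > 0,  v_rel·d = -69 < 0  ⇒  outside

inside=no margin=471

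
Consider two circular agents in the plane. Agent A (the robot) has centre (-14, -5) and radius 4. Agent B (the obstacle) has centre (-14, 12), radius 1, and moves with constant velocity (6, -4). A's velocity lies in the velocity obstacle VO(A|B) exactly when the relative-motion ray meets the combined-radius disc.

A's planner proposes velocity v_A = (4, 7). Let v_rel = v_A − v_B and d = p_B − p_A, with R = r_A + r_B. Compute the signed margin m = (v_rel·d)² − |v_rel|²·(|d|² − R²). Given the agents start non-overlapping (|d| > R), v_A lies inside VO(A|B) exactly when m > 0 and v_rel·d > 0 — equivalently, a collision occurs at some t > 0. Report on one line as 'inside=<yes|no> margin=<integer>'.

d = (0, 17),  |d|² = 289;  R = 4+1 = 5,  c = 289−5² = 264
v_rel = (-2, 11),  |v_rel|² = 125;  v_rel·d = (-2)·(0) + (11)·(17) = 187
125·t² − 374·t + 264 = 0  ⇒  m = 187² − 125·264 = 1969
m = 1969 > 0,  v_rel·d = 187 > 0  ⇒  inside

inside=yes margin=1969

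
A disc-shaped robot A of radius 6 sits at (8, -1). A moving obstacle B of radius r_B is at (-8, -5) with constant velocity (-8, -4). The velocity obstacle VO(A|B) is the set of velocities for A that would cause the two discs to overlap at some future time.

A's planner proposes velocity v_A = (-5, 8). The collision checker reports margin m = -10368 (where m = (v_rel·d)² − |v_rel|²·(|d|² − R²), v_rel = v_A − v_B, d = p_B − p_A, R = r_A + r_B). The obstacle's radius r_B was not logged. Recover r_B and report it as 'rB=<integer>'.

m = -10368
d = (-16, -4);  v_rel = (3, 12),  |v_rel|² = 153
v_rel×d = (3)·(-4) − (12)·(-16) = 180
since m = R²·153 − 180²:  R² = (32400 + -10368) / 153 = 144
R = √144 = 12  ⇒  r_B = 12 − 6 = 6

rB=6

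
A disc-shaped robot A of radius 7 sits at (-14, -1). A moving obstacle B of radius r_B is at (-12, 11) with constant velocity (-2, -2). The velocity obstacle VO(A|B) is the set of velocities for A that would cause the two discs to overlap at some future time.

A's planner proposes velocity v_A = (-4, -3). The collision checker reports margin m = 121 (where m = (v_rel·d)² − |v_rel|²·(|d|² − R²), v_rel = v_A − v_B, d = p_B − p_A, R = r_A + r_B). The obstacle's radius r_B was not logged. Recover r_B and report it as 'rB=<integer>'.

m = 121
d = (2, 12);  v_rel = (-2, -1),  |v_rel|² = 5
v_rel×d = (-2)·(12) − (-1)·(2) = -22
since m = R²·5 − (-22)²:  R² = (484 + 121) / 5 = 121
R = √121 = 11  ⇒  r_B = 11 − 7 = 4

rB=4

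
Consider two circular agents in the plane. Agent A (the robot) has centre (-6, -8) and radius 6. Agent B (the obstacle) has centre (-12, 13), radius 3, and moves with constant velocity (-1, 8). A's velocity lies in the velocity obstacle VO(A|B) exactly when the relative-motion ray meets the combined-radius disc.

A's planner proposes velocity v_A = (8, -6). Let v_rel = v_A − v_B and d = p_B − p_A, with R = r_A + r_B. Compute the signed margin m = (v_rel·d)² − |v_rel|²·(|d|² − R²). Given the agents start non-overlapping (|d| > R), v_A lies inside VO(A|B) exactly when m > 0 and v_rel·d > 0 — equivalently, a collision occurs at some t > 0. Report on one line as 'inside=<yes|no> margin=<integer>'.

d = (-6, 21),  |d|² = 477;  R = 6+3 = 9,  c = 477−9² = 396
v_rel = (9, -14),  |v_rel|² = 277;  v_rel·d = (9)·(-6) + (-14)·(21) = -348
277·t² + 696·t + 396 = 0  ⇒  m = (-348)² − 277·396 = 11412
m = 11412 > 0,  v_rel·d = -348 < 0  ⇒  outside

inside=no margin=11412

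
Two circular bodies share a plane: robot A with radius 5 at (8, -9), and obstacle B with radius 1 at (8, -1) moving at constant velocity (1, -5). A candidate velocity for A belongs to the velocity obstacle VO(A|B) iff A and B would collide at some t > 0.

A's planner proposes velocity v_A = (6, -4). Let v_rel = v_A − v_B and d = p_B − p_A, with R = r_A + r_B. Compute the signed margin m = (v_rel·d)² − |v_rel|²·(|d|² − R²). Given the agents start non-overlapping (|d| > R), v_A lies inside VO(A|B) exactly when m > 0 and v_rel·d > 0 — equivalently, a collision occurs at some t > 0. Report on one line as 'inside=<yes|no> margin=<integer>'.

d = (0, 8),  |d|² = 64;  R = 5+1 = 6,  c = 64−6² = 28
v_rel = (5, 1),  |v_rel|² = 26;  v_rel·d = (5)·(0) + (1)·(8) = 8
26·t² − 16·t + 28 = 0  ⇒  m = 8² − 26·28 = -664
m = -664 < 0,  v_rel·d = 8 > 0  ⇒  outside

inside=no margin=-664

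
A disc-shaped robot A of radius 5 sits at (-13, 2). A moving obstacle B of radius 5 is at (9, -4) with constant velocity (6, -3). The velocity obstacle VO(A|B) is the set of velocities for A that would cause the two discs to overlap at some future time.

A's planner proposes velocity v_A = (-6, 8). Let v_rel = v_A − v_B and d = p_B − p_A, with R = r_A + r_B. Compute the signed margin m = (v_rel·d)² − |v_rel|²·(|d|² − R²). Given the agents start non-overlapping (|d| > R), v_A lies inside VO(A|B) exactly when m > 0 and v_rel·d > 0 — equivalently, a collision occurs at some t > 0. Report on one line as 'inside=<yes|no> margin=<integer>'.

d = (22, -6),  |d|² = 520;  R = 5+5 = 10,  c = 520−10² = 420
v_rel = (-12, 11),  |v_rel|² = 265;  v_rel·d = (-12)·(22) + (11)·(-6) = -330
265·t² + 660·t + 420 = 0  ⇒  m = (-330)² − 265·420 = -2400
m = -2400 < 0,  v_rel·d = -330 < 0  ⇒  outside

inside=no margin=-2400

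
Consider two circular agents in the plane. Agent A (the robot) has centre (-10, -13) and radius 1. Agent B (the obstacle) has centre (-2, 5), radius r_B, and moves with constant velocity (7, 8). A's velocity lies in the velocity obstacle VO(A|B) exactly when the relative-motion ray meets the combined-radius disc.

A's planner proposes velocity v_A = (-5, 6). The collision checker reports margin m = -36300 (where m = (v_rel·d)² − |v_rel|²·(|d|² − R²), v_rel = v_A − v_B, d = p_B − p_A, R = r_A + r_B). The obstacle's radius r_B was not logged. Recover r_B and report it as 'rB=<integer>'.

m = -36300
d = (8, 18);  v_rel = (-12, -2),  |v_rel|² = 148
v_rel×d = (-12)·(18) − (-2)·(8) = -200
since m = R²·148 − (-200)²:  R² = (40000 + -36300) / 148 = 25
R = √25 = 5  ⇒  r_B = 5 − 1 = 4

rB=4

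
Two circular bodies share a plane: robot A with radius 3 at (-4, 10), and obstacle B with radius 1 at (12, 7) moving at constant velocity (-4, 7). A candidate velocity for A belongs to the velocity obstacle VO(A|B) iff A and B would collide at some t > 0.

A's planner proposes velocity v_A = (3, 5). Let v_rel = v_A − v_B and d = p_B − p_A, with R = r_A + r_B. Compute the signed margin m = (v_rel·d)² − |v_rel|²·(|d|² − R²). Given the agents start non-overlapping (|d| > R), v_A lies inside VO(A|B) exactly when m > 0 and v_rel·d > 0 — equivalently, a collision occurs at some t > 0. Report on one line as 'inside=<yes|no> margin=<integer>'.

d = (16, -3),  |d|² = 265;  R = 3+1 = 4,  c = 265−4² = 249
v_rel = (7, -2),  |v_rel|² = 53;  v_rel·d = (7)·(16) + (-2)·(-3) = 118
53·t² − 236·t + 249 = 0  ⇒  m = 118² − 53·249 = 727
m = 727 > 0,  v_rel·d = 118 > 0  ⇒  inside

inside=yes margin=727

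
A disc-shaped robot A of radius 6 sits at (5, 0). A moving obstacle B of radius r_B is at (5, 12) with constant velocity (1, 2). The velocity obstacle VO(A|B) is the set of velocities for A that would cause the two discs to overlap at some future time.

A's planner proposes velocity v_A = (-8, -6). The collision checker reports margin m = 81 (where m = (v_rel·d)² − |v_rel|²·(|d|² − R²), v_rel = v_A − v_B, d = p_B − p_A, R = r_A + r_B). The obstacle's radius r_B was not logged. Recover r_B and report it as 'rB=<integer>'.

m = 81
d = (0, 12);  v_rel = (-9, -8),  |v_rel|² = 145
v_rel×d = (-9)·(12) − (-8)·(0) = -108
since m = R²·145 − (-108)²:  R² = (11664 + 81) / 145 = 81
R = √81 = 9  ⇒  r_B = 9 − 6 = 3

rB=3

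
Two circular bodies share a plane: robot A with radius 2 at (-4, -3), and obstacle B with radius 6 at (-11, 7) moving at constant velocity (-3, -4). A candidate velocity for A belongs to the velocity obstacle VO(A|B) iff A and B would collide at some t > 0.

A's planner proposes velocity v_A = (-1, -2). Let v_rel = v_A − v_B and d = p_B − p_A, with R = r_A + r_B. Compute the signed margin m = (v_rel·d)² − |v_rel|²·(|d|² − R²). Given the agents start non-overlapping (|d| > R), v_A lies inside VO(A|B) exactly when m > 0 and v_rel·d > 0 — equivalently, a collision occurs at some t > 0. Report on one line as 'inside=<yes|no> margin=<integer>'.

d = (-7, 10),  |d|² = 149;  R = 2+6 = 8,  c = 149−8² = 85
v_rel = (2, 2),  |v_rel|² = 8;  v_rel·d = (2)·(-7) + (2)·(10) = 6
8·t² − 12·t + 85 = 0  ⇒  m = 6² − 8·85 = -644
m = -644 < 0,  v_rel·d = 6 > 0  ⇒  outside

inside=no margin=-644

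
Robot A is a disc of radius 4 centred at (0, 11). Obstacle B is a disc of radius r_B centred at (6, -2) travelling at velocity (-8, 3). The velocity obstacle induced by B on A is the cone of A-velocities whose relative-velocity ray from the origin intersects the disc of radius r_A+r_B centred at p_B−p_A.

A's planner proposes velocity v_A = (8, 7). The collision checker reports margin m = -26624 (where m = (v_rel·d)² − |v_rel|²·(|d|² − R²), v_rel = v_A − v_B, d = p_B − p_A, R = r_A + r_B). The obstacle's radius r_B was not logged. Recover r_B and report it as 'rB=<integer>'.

m = -26624
d = (6, -13);  v_rel = (16, 4),  |v_rel|² = 272
v_rel×d = (16)·(-13) − (4)·(6) = -232
since m = R²·272 − (-232)²:  R² = (53824 + -26624) / 272 = 100
R = √100 = 10  ⇒  r_B = 10 − 4 = 6

rB=6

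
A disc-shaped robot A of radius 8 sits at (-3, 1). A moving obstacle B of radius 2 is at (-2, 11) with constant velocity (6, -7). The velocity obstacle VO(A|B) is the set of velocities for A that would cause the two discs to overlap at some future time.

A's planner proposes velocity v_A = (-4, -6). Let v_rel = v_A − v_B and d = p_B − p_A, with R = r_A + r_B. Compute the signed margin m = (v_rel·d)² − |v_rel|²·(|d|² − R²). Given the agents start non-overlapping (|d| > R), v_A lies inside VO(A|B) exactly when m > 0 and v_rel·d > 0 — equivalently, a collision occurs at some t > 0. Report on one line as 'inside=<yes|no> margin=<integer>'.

d = (1, 10),  |d|² = 101;  R = 8+2 = 10,  c = 101−10² = 1
v_rel = (-10, 1),  |v_rel|² = 101;  v_rel·d = (-10)·(1) + (1)·(10) = 0
101·t² − 0·t + 1 = 0  ⇒  m = 0² − 101·1 = -101
m = -101 < 0,  v_rel·d = 0 = 0  ⇒  outside

inside=no margin=-101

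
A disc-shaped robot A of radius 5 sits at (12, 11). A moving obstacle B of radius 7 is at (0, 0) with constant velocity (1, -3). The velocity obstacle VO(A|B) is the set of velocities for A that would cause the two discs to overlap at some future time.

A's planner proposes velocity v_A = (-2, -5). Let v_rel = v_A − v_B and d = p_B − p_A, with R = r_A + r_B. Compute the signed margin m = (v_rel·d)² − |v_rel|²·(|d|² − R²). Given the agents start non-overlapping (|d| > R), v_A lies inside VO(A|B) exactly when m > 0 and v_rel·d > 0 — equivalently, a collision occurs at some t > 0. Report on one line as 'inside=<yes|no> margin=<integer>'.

d = (-12, -11),  |d|² = 265;  R = 5+7 = 12,  c = 265−12² = 121
v_rel = (-3, -2),  |v_rel|² = 13;  v_rel·d = (-3)·(-12) + (-2)·(-11) = 58
13·t² − 116·t + 121 = 0  ⇒  m = 58² − 13·121 = 1791
m = 1791 > 0,  v_rel·d = 58 > 0  ⇒  inside

inside=yes margin=1791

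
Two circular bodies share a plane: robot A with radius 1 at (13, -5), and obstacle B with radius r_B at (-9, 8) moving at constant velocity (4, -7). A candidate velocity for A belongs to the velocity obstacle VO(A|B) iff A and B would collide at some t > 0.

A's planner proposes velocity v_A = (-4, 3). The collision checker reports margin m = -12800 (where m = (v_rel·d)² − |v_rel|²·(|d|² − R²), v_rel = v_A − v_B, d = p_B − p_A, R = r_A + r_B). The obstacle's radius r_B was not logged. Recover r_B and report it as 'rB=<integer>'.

m = -12800
d = (-22, 13);  v_rel = (-8, 10),  |v_rel|² = 164
v_rel×d = (-8)·(13) − (10)·(-22) = 116
since m = R²·164 − 116²:  R² = (13456 + -12800) / 164 = 4
R = √4 = 2  ⇒  r_B = 2 − 1 = 1

rB=1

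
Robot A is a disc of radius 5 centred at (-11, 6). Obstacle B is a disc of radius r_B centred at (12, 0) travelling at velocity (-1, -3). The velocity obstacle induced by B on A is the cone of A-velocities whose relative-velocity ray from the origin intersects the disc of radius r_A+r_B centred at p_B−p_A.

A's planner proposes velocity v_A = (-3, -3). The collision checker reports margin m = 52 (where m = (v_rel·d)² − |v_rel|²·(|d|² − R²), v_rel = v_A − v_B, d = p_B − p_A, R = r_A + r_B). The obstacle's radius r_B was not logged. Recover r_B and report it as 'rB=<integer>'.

m = 52
d = (23, -6);  v_rel = (-2, 0),  |v_rel|² = 4
v_rel×d = (-2)·(-6) − (0)·(23) = 12
since m = R²·4 − 12²:  R² = (144 + 52) / 4 = 49
R = √49 = 7  ⇒  r_B = 7 − 5 = 2

rB=2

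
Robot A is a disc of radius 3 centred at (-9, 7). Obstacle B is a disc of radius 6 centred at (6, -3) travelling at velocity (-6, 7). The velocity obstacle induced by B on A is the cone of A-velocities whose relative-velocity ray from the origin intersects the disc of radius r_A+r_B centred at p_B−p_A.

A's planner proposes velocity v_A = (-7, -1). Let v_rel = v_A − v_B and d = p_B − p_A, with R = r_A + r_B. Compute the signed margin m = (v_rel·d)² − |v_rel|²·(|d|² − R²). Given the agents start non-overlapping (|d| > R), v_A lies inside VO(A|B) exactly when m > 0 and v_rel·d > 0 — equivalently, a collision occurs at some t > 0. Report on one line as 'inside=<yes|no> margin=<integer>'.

d = (15, -10),  |d|² = 325;  R = 3+6 = 9,  c = 325−9² = 244
v_rel = (-1, -8),  |v_rel|² = 65;  v_rel·d = (-1)·(15) + (-8)·(-10) = 65
65·t² − 130·t + 244 = 0  ⇒  m = 65² − 65·244 = -11635
m = -11635 < 0,  v_rel·d = 65 > 0  ⇒  outside

inside=no margin=-11635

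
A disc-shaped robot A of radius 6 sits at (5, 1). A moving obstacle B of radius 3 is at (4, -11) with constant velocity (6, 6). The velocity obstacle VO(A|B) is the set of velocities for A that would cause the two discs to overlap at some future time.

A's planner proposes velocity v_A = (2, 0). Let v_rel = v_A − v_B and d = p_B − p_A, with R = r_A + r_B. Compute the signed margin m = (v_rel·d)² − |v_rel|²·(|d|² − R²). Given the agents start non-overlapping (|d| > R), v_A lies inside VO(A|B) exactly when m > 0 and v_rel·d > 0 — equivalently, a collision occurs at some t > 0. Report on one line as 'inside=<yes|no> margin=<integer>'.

d = (-1, -12),  |d|² = 145;  R = 6+3 = 9,  c = 145−9² = 64
v_rel = (-4, -6),  |v_rel|² = 52;  v_rel·d = (-4)·(-1) + (-6)·(-12) = 76
52·t² − 152·t + 64 = 0  ⇒  m = 76² − 52·64 = 2448
m = 2448 > 0,  v_rel·d = 76 > 0  ⇒  inside

inside=yes margin=2448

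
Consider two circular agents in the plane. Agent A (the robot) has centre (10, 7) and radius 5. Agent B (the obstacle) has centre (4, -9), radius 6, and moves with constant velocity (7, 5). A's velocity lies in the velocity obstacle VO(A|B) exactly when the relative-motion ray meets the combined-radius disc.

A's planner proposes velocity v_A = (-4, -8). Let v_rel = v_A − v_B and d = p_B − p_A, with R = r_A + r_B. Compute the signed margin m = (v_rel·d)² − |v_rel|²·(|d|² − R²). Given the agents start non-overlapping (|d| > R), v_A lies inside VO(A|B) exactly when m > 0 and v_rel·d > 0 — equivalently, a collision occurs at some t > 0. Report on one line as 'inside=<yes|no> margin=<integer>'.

d = (-6, -16),  |d|² = 292;  R = 5+6 = 11,  c = 292−11² = 171
v_rel = (-11, -13),  |v_rel|² = 290;  v_rel·d = (-11)·(-6) + (-13)·(-16) = 274
290·t² − 548·t + 171 = 0  ⇒  m = 274² − 290·171 = 25486
m = 25486 > 0,  v_rel·d = 274 > 0  ⇒  inside

inside=yes margin=25486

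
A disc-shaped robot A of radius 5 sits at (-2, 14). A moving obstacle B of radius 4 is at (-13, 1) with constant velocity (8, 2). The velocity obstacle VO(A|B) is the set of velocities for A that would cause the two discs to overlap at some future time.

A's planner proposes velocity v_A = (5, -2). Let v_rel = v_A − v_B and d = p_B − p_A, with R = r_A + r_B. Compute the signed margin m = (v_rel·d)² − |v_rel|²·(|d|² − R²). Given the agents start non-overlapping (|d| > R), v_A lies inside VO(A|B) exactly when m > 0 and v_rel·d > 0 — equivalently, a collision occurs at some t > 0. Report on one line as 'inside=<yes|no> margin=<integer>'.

d = (-11, -13),  |d|² = 290;  R = 5+4 = 9,  c = 290−9² = 209
v_rel = (-3, -4),  |v_rel|² = 25;  v_rel·d = (-3)·(-11) + (-4)·(-13) = 85
25·t² − 170·t + 209 = 0  ⇒  m = 85² − 25·209 = 2000
m = 2000 > 0,  v_rel·d = 85 > 0  ⇒  inside

inside=yes margin=2000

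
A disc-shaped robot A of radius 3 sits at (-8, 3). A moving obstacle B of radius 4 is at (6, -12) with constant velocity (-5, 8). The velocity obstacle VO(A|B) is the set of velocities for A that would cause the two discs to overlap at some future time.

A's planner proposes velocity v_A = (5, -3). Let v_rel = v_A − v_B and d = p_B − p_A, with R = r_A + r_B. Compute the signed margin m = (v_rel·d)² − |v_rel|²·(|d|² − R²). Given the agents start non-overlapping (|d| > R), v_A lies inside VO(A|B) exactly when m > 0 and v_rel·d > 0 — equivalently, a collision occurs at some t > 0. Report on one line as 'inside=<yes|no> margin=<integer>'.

d = (14, -15),  |d|² = 421;  R = 3+4 = 7,  c = 421−7² = 372
v_rel = (10, -11),  |v_rel|² = 221;  v_rel·d = (10)·(14) + (-11)·(-15) = 305
221·t² − 610·t + 372 = 0  ⇒  m = 305² − 221·372 = 10813
m = 10813 > 0,  v_rel·d = 305 > 0  ⇒  inside

inside=yes margin=10813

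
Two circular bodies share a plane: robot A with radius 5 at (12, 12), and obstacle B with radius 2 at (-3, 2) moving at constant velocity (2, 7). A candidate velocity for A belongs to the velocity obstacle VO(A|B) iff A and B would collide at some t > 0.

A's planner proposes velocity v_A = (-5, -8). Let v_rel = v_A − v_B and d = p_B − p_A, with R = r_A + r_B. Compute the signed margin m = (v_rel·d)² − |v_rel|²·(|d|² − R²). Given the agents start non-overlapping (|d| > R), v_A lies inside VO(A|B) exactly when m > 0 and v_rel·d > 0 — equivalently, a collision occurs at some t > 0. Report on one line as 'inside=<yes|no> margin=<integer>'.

d = (-15, -10),  |d|² = 325;  R = 5+2 = 7,  c = 325−7² = 276
v_rel = (-7, -15),  |v_rel|² = 274;  v_rel·d = (-7)·(-15) + (-15)·(-10) = 255
274·t² − 510·t + 276 = 0  ⇒  m = 255² − 274·276 = -10599
m = -10599 < 0,  v_rel·d = 255 > 0  ⇒  outside

inside=no margin=-10599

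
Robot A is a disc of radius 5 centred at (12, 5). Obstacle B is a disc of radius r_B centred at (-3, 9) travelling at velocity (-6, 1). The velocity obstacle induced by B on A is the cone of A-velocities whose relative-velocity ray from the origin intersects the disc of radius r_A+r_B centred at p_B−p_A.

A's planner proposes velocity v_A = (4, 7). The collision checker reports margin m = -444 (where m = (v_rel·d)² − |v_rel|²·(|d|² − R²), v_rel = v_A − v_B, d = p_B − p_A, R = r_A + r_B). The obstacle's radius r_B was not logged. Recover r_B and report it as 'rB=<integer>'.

m = -444
d = (-15, 4);  v_rel = (10, 6),  |v_rel|² = 136
v_rel×d = (10)·(4) − (6)·(-15) = 130
since m = R²·136 − 130²:  R² = (16900 + -444) / 136 = 121
R = √121 = 11  ⇒  r_B = 11 − 5 = 6

rB=6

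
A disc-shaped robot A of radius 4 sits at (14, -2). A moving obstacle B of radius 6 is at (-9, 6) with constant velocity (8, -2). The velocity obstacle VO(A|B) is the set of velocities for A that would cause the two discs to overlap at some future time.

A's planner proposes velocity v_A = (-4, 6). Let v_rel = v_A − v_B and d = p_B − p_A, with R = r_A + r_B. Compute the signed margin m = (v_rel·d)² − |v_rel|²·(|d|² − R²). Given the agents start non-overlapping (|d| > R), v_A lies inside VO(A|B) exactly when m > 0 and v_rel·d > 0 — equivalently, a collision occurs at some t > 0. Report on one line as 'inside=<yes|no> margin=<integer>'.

d = (-23, 8),  |d|² = 593;  R = 4+6 = 10,  c = 593−10² = 493
v_rel = (-12, 8),  |v_rel|² = 208;  v_rel·d = (-12)·(-23) + (8)·(8) = 340
208·t² − 680·t + 493 = 0  ⇒  m = 340² − 208·493 = 13056
m = 13056 > 0,  v_rel·d = 340 > 0  ⇒  inside

inside=yes margin=13056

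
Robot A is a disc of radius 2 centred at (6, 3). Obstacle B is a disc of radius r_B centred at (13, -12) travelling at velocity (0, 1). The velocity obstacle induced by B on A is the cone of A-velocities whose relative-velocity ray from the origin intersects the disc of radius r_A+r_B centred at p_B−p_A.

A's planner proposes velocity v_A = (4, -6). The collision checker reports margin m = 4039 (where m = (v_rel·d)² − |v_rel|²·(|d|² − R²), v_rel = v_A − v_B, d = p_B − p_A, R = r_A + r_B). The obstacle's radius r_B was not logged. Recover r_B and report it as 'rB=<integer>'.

m = 4039
d = (7, -15);  v_rel = (4, -7),  |v_rel|² = 65
v_rel×d = (4)·(-15) − (-7)·(7) = -11
since m = R²·65 − (-11)²:  R² = (121 + 4039) / 65 = 64
R = √64 = 8  ⇒  r_B = 8 − 2 = 6

rB=6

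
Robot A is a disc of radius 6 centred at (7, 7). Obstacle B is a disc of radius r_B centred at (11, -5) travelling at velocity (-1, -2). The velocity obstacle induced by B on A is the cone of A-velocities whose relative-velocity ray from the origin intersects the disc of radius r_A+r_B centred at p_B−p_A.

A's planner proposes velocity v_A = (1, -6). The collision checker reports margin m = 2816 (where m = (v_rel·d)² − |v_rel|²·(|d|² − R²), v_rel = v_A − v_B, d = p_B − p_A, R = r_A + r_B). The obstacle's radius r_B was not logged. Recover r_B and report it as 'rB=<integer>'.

m = 2816
d = (4, -12);  v_rel = (2, -4),  |v_rel|² = 20
v_rel×d = (2)·(-12) − (-4)·(4) = -8
since m = R²·20 − (-8)²:  R² = (64 + 2816) / 20 = 144
R = √144 = 12  ⇒  r_B = 12 − 6 = 6

rB=6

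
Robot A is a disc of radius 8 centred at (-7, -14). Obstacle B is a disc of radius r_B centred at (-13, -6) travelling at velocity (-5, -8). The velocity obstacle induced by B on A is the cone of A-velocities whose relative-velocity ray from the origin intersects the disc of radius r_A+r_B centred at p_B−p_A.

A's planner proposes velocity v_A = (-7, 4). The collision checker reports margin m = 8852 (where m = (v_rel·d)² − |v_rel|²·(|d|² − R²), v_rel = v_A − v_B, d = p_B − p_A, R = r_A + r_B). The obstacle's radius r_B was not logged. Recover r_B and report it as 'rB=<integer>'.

m = 8852
d = (-6, 8);  v_rel = (-2, 12),  |v_rel|² = 148
v_rel×d = (-2)·(8) − (12)·(-6) = 56
since m = R²·148 − 56²:  R² = (3136 + 8852) / 148 = 81
R = √81 = 9  ⇒  r_B = 9 − 8 = 1

rB=1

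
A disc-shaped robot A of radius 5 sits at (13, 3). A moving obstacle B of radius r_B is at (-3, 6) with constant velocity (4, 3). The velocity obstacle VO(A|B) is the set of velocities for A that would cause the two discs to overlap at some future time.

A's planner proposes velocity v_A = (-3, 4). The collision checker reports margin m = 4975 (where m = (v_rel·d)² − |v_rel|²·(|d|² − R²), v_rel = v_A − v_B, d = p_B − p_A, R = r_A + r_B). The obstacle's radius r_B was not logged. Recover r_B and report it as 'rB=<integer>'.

m = 4975
d = (-16, 3);  v_rel = (-7, 1),  |v_rel|² = 50
v_rel×d = (-7)·(3) − (1)·(-16) = -5
since m = R²·50 − (-5)²:  R² = (25 + 4975) / 50 = 100
R = √100 = 10  ⇒  r_B = 10 − 5 = 5

rB=5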